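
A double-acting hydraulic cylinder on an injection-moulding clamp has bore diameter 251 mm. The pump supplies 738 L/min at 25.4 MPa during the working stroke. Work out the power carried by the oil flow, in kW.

W ≈ 312 kW

Hydraulic power = P × Q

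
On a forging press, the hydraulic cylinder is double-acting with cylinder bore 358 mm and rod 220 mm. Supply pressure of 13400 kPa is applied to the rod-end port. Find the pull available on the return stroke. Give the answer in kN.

Rod-side annular area A_ann = π/4 × (358² − 220²) = 62650 mm^2
On retraction the pressure acts on the annular area (bore minus rod).
F = P × A_ann

F ≈ 839 kN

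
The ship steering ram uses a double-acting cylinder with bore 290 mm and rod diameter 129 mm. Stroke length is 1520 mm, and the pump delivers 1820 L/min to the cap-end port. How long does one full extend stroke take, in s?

t ≈ 3.31 s

Cap-side area A_cap = π/4 × (290 mm)² = 66050 mm^2
Swept volume V = A × L; t = V / Q = A·L / Q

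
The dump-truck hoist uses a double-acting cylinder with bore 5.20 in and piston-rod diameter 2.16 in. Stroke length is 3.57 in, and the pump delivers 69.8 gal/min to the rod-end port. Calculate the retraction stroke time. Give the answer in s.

Rod-side annular area A_ann = π/4 × (5.20² − 2.16²) = 17.57 in^2
Swept volume V = A × L; t = V / Q = A·L / Q

t ≈ 0.233 s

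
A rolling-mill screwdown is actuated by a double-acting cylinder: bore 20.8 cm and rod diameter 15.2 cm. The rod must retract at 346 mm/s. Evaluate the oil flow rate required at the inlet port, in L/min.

Q ≈ 329 L/min

Rod-side annular area A_ann = π/4 × (20.8² − 15.2²) = 158.3 cm^2
Q = A × v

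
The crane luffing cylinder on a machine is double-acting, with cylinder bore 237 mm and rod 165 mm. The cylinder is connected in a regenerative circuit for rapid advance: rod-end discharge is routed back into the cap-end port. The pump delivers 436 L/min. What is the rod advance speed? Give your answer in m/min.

v ≈ 20.4 m/min

In regeneration the rod-end outflow joins the pump flow into the cap end, so the net volume the pump must supply per unit advance equals the rod cross-section area.
Rod cross-section A_rod = π/4 × (165 mm)² = 21380 mm^2
v = Q_pump / A_rod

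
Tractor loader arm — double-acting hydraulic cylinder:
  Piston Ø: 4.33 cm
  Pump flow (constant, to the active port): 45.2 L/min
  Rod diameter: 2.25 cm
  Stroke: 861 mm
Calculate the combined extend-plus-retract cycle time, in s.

Cap-side area A_cap = π/4 × (4.33 cm)² = 14.73 cm^2
Rod-side annular area A_ann = π/4 × (4.33² − 2.25²) = 10.75 cm^2
t_ext = A_cap·L/Q = 1.683 s
t_ret = A_ann·L/Q = 1.229 s
t_cycle = t_ext + t_ret

t ≈ 2.91 s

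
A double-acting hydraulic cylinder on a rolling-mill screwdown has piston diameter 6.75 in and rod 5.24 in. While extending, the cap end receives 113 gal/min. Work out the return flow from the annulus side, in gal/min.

Q_out ≈ 44.9 gal/min

Cap-side area A_cap = π/4 × (6.75 in)² = 35.78 in^2
Rod-side annular area A_ann = π/4 × (6.75² − 5.24²) = 14.22 in^2
Piston speed v = Q_in/A_cap; rod-end outflow Q_out = v × A_ann = Q_in × A_ann/A_cap.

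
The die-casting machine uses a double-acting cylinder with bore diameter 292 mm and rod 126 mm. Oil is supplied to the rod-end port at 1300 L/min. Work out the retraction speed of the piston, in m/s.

Rod-side annular area A_ann = π/4 × (292² − 126²) = 54500 mm^2
Flow into the rod-end port fills the annular volume.
v = Q / A

v ≈ 0.398 m/s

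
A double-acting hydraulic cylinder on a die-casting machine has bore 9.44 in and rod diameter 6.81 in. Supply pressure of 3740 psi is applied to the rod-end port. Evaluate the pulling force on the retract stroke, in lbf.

F ≈ 1.26e5 lbf

Rod-side annular area A_ann = π/4 × (9.44² − 6.81²) = 33.57 in^2
On retraction the pressure acts on the annular area (bore minus rod).
F = P × A_ann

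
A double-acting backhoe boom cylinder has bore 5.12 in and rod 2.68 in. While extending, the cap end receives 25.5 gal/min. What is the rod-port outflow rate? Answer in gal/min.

Cap-side area A_cap = π/4 × (5.12 in)² = 20.59 in^2
Rod-side annular area A_ann = π/4 × (5.12² − 2.68²) = 14.95 in^2
Piston speed v = Q_in/A_cap; rod-end outflow Q_out = v × A_ann = Q_in × A_ann/A_cap.

Q_out ≈ 18.5 gal/min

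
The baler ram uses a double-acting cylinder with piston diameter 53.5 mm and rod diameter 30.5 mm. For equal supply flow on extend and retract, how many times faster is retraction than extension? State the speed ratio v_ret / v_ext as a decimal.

v_ret/v_ext ≈ 1.48

Cap-side area A_cap = π/4 × (53.5 mm)² = 2248 mm^2
Rod-side annular area A_ann = π/4 × (53.5² − 30.5²) = 1517 mm^2
For equal Q, v ∝ 1/A, so v_ret/v_ext = A_cap/A_ann.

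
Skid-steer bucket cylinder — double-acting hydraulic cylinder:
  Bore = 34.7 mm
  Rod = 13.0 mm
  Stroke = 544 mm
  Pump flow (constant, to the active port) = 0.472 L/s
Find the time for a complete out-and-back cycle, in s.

t ≈ 2.03 s

Cap-side area A_cap = π/4 × (34.7 mm)² = 945.7 mm^2
Rod-side annular area A_ann = π/4 × (34.7² − 13.0²) = 813.0 mm^2
t_ext = A_cap·L/Q = 1.090 s
t_ret = A_ann·L/Q = 0.9370 s
t_cycle = t_ext + t_ret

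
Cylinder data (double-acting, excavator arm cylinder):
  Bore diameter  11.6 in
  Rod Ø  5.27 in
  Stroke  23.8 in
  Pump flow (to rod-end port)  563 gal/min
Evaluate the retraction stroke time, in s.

Rod-side annular area A_ann = π/4 × (11.6² − 5.27²) = 83.87 in^2
Swept volume V = A × L; t = V / Q = A·L / Q

t ≈ 0.921 s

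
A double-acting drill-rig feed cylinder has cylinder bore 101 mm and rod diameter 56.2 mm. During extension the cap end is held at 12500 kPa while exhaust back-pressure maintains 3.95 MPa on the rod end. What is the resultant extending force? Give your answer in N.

Cap-side area A_cap = π/4 × (101 mm)² = 8012 mm^2
Rod-side annular area A_ann = π/4 × (101² − 56.2²) = 5531 mm^2
Net thrust = P_cap·A_cap − P_rod·A_ann = 1.001e5 N − 21850 N

F ≈ 78300 N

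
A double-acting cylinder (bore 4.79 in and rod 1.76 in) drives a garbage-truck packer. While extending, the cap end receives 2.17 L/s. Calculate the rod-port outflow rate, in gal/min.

Q_out ≈ 29.8 gal/min

Cap-side area A_cap = π/4 × (4.79 in)² = 18.02 in^2
Rod-side annular area A_ann = π/4 × (4.79² − 1.76²) = 15.59 in^2
Piston speed v = Q_in/A_cap; rod-end outflow Q_out = v × A_ann = Q_in × A_ann/A_cap.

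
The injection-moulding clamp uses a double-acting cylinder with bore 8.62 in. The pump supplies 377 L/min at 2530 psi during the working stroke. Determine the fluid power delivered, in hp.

W ≈ 147 hp

Hydraulic power = P × Q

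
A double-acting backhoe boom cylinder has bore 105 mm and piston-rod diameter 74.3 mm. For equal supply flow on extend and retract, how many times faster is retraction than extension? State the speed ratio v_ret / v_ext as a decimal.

v_ret/v_ext ≈ 2.00

Cap-side area A_cap = π/4 × (105 mm)² = 8659 mm^2
Rod-side annular area A_ann = π/4 × (105² − 74.3²) = 4323 mm^2
For equal Q, v ∝ 1/A, so v_ret/v_ext = A_cap/A_ann.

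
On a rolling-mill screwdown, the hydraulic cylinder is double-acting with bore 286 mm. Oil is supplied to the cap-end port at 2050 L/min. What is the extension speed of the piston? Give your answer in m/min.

v ≈ 31.9 m/min

Cap-side area A_cap = π/4 × (286 mm)² = 64240 mm^2
v = Q / A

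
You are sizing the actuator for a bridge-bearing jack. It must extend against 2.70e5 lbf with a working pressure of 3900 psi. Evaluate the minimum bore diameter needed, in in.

D ≈ 9.39 in

Extension force acts on the full piston face: F = P × (π/4)D².
D = √(4F / (πP)) = √(4 × 2.70e5 lbf / (π × 3900 psi))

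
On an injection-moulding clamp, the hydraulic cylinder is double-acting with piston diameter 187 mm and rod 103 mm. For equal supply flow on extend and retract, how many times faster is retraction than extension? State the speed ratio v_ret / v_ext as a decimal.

v_ret/v_ext ≈ 1.44

Cap-side area A_cap = π/4 × (187 mm)² = 27460 mm^2
Rod-side annular area A_ann = π/4 × (187² − 103²) = 19130 mm^2
For equal Q, v ∝ 1/A, so v_ret/v_ext = A_cap/A_ann.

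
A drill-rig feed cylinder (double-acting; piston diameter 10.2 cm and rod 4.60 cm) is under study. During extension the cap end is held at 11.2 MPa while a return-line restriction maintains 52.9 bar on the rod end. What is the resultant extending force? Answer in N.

F ≈ 57100 N

Cap-side area A_cap = π/4 × (10.2 cm)² = 81.71 cm^2
Rod-side annular area A_ann = π/4 × (10.2² − 4.60²) = 65.09 cm^2
Net thrust = P_cap·A_cap − P_rod·A_ann = 91520 N − 34430 N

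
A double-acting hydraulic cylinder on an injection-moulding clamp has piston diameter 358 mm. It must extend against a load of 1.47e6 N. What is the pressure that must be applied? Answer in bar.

Cap-side area A_cap = π/4 × (358 mm)² = 1.007e5 mm^2
P = F / A = 1.47e6 N / A

P ≈ 146 bar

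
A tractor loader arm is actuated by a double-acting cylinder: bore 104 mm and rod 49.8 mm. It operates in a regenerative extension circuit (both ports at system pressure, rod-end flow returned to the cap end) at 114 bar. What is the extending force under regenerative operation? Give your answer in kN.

F ≈ 22.2 kN

With equal pressure on both faces, forces on the annular region cancel; the net push is pressure × rod cross-section.
Rod cross-section A_rod = π/4 × (49.8 mm)² = 1948 mm^2
F = P × A_rod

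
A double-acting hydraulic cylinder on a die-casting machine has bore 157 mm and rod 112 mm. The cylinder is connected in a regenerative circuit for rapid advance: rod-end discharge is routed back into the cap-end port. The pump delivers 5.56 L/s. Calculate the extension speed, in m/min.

In regeneration the rod-end outflow joins the pump flow into the cap end, so the net volume the pump must supply per unit advance equals the rod cross-section area.
Rod cross-section A_rod = π/4 × (112 mm)² = 9852 mm^2
v = Q_pump / A_rod

v ≈ 33.9 m/min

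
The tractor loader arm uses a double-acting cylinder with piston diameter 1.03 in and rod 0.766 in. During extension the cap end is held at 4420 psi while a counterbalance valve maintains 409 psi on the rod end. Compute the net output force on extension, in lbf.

Cap-side area A_cap = π/4 × (1.03 in)² = 0.8332 in^2
Rod-side annular area A_ann = π/4 × (1.03² − 0.766²) = 0.3724 in^2
Net thrust = P_cap·A_cap − P_rod·A_ann = 3683 lbf − 152.3 lbf

F ≈ 3530 lbf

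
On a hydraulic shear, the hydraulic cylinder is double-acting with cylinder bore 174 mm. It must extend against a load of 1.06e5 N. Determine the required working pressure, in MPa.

Cap-side area A_cap = π/4 × (174 mm)² = 23780 mm^2
P = F / A = 1.06e5 N / A

P ≈ 4.46 MPa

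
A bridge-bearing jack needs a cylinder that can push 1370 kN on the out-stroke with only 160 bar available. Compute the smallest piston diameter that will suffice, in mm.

Extension force acts on the full piston face: F = P × (π/4)D².
D = √(4F / (πP)) = √(4 × 1370 kN / (π × 160 bar))

D ≈ 330 mm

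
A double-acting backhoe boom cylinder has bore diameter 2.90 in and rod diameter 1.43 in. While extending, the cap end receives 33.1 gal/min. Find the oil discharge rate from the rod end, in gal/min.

Cap-side area A_cap = π/4 × (2.90 in)² = 6.605 in^2
Rod-side annular area A_ann = π/4 × (2.90² − 1.43²) = 4.999 in^2
Piston speed v = Q_in/A_cap; rod-end outflow Q_out = v × A_ann = Q_in × A_ann/A_cap.

Q_out ≈ 25.1 gal/min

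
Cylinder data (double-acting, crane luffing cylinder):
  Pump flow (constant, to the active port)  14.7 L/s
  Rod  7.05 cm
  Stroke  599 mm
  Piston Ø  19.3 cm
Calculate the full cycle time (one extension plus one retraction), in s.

t ≈ 2.23 s

Cap-side area A_cap = π/4 × (19.3 cm)² = 292.6 cm^2
Rod-side annular area A_ann = π/4 × (19.3² − 7.05²) = 253.5 cm^2
t_ext = A_cap·L/Q = 1.192 s
t_ret = A_ann·L/Q = 1.033 s
t_cycle = t_ext + t_ret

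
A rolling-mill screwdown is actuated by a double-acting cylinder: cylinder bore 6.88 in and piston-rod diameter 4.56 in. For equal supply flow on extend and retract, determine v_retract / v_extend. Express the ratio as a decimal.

v_ret/v_ext ≈ 1.78

Cap-side area A_cap = π/4 × (6.88 in)² = 37.18 in^2
Rod-side annular area A_ann = π/4 × (6.88² − 4.56²) = 20.85 in^2
For equal Q, v ∝ 1/A, so v_ret/v_ext = A_cap/A_ann.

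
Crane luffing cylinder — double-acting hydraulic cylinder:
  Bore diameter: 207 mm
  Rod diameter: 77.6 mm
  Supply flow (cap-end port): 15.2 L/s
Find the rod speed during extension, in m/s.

v ≈ 0.452 m/s

Cap-side area A_cap = π/4 × (207 mm)² = 33650 mm^2
v = Q / A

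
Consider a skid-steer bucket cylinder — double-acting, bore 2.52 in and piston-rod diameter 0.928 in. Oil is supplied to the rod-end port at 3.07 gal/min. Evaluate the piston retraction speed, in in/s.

Rod-side annular area A_ann = π/4 × (2.52² − 0.928²) = 4.311 in^2
Flow into the rod-end port fills the annular volume.
v = Q / A

v ≈ 2.74 in/s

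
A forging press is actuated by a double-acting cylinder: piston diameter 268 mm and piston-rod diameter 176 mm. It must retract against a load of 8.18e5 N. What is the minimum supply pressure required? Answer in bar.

P ≈ 255 bar

Rod-side annular area A_ann = π/4 × (268² − 176²) = 32080 mm^2
Retraction: pressure acts on the annular area.
P = F / A = 8.18e5 N / A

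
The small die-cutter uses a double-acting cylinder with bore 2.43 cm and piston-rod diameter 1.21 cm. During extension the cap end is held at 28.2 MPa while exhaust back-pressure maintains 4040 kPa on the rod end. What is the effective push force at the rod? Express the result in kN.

Cap-side area A_cap = π/4 × (2.43 cm)² = 4.638 cm^2
Rod-side annular area A_ann = π/4 × (2.43² − 1.21²) = 3.488 cm^2
Net thrust = P_cap·A_cap − P_rod·A_ann = 13.08 kN − 1.409 kN

F ≈ 11.7 kN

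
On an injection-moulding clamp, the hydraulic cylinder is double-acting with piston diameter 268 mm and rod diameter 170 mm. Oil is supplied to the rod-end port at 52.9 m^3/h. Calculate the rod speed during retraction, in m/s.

Rod-side annular area A_ann = π/4 × (268² − 170²) = 33710 mm^2
Flow into the rod-end port fills the annular volume.
v = Q / A

v ≈ 0.436 m/s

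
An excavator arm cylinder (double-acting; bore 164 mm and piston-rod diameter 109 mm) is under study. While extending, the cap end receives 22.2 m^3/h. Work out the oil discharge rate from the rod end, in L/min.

Q_out ≈ 207 L/min

Cap-side area A_cap = π/4 × (164 mm)² = 21120 mm^2
Rod-side annular area A_ann = π/4 × (164² − 109²) = 11790 mm^2
Piston speed v = Q_in/A_cap; rod-end outflow Q_out = v × A_ann = Q_in × A_ann/A_cap.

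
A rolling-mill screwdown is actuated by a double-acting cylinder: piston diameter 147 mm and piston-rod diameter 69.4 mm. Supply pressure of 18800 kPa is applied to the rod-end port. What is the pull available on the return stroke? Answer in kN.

F ≈ 248 kN

Rod-side annular area A_ann = π/4 × (147² − 69.4²) = 13190 mm^2
On retraction the pressure acts on the annular area (bore minus rod).
F = P × A_ann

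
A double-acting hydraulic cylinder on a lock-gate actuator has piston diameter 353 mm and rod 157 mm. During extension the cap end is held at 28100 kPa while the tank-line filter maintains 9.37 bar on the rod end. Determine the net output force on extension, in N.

F ≈ 2.68e6 N

Cap-side area A_cap = π/4 × (353 mm)² = 97870 mm^2
Rod-side annular area A_ann = π/4 × (353² − 157²) = 78510 mm^2
Net thrust = P_cap·A_cap − P_rod·A_ann = 2.750e6 N − 73560 N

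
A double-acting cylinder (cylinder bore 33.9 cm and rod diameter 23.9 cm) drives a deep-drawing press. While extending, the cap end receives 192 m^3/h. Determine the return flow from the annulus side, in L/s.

Cap-side area A_cap = π/4 × (33.9 cm)² = 902.6 cm^2
Rod-side annular area A_ann = π/4 × (33.9² − 23.9²) = 454.0 cm^2
Piston speed v = Q_in/A_cap; rod-end outflow Q_out = v × A_ann = Q_in × A_ann/A_cap.

Q_out ≈ 26.8 L/s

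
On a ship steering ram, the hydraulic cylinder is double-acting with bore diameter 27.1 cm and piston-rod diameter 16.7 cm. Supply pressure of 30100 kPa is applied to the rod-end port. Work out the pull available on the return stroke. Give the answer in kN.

F ≈ 1080 kN

Rod-side annular area A_ann = π/4 × (27.1² − 16.7²) = 357.8 cm^2
On retraction the pressure acts on the annular area (bore minus rod).
F = P × A_ann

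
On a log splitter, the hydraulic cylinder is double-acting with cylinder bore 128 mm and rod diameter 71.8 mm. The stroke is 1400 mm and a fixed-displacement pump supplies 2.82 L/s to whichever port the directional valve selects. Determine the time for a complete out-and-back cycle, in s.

Cap-side area A_cap = π/4 × (128 mm)² = 12870 mm^2
Rod-side annular area A_ann = π/4 × (128² − 71.8²) = 8819 mm^2
t_ext = A_cap·L/Q = 6.388 s
t_ret = A_ann·L/Q = 4.378 s
t_cycle = t_ext + t_ret

t ≈ 10.8 s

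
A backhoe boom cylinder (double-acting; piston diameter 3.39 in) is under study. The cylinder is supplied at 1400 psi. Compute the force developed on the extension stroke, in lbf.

Cap-side area A_cap = π/4 × (3.39 in)² = 9.026 in^2
F = P × A_cap = 1400 psi × A_cap

F ≈ 12600 lbf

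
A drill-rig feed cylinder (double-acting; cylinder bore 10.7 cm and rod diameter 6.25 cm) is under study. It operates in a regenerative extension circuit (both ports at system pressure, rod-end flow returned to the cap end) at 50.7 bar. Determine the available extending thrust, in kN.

With equal pressure on both faces, forces on the annular region cancel; the net push is pressure × rod cross-section.
Rod cross-section A_rod = π/4 × (6.25 cm)² = 30.68 cm^2
F = P × A_rod

F ≈ 15.6 kN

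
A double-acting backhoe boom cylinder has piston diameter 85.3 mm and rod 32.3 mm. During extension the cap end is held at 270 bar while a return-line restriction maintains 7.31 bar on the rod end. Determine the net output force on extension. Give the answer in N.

F ≈ 1.51e5 N

Cap-side area A_cap = π/4 × (85.3 mm)² = 5715 mm^2
Rod-side annular area A_ann = π/4 × (85.3² − 32.3²) = 4895 mm^2
Net thrust = P_cap·A_cap − P_rod·A_ann = 1.543e5 N − 3578 N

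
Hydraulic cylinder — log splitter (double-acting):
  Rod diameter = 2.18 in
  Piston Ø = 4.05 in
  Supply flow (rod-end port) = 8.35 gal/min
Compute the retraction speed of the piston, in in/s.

Rod-side annular area A_ann = π/4 × (4.05² − 2.18²) = 9.150 in^2
Flow into the rod-end port fills the annular volume.
v = Q / A

v ≈ 3.51 in/s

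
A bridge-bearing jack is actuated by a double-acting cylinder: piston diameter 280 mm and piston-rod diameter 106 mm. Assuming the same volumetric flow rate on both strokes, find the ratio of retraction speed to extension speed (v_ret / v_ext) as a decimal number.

v_ret/v_ext ≈ 1.17

Cap-side area A_cap = π/4 × (280 mm)² = 61580 mm^2
Rod-side annular area A_ann = π/4 × (280² − 106²) = 52750 mm^2
For equal Q, v ∝ 1/A, so v_ret/v_ext = A_cap/A_ann.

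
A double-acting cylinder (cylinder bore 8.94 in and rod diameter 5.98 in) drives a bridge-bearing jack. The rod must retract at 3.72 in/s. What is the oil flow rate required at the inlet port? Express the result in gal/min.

Rod-side annular area A_ann = π/4 × (8.94² − 5.98²) = 34.69 in^2
Q = A × v

Q ≈ 33.5 gal/min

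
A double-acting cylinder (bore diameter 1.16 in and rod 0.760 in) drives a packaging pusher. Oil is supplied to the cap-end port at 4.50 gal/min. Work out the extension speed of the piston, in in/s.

v ≈ 16.4 in/s

Cap-side area A_cap = π/4 × (1.16 in)² = 1.057 in^2
v = Q / A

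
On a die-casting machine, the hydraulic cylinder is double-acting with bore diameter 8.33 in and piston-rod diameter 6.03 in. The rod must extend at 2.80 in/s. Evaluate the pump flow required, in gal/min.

Q ≈ 39.6 gal/min

Cap-side area A_cap = π/4 × (8.33 in)² = 54.50 in^2
Q = A × v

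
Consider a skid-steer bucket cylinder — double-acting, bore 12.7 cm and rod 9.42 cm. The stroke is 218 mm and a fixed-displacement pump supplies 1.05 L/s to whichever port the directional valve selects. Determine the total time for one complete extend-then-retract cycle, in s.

Cap-side area A_cap = π/4 × (12.7 cm)² = 126.7 cm^2
Rod-side annular area A_ann = π/4 × (12.7² − 9.42²) = 56.98 cm^2
t_ext = A_cap·L/Q = 2.630 s
t_ret = A_ann·L/Q = 1.183 s
t_cycle = t_ext + t_ret

t ≈ 3.81 s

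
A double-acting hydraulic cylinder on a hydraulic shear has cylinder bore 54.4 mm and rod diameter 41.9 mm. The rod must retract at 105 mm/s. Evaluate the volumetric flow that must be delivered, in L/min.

Rod-side annular area A_ann = π/4 × (54.4² − 41.9²) = 945.4 mm^2
Q = A × v

Q ≈ 5.96 L/min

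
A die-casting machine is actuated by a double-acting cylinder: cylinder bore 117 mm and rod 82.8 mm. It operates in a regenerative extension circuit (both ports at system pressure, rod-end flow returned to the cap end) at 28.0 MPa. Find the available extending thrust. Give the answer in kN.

With equal pressure on both faces, forces on the annular region cancel; the net push is pressure × rod cross-section.
Rod cross-section A_rod = π/4 × (82.8 mm)² = 5385 mm^2
F = P × A_rod

F ≈ 151 kN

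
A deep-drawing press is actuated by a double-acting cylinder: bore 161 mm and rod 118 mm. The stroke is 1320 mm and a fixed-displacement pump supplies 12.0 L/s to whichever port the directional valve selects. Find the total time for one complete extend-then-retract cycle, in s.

Cap-side area A_cap = π/4 × (161 mm)² = 20360 mm^2
Rod-side annular area A_ann = π/4 × (161² − 118²) = 9422 mm^2
t_ext = A_cap·L/Q = 2.239 s
t_ret = A_ann·L/Q = 1.036 s
t_cycle = t_ext + t_ret

t ≈ 3.28 s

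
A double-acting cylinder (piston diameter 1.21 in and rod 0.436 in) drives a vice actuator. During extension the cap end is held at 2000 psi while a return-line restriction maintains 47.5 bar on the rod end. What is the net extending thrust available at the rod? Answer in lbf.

Cap-side area A_cap = π/4 × (1.21 in)² = 1.150 in^2
Rod-side annular area A_ann = π/4 × (1.21² − 0.436²) = 1.001 in^2
Net thrust = P_cap·A_cap − P_rod·A_ann = 2300 lbf − 689.3 lbf

F ≈ 1610 lbf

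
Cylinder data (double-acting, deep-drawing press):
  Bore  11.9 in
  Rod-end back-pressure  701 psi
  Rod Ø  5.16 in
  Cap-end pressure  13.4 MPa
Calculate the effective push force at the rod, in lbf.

Cap-side area A_cap = π/4 × (11.9 in)² = 111.2 in^2
Rod-side annular area A_ann = π/4 × (11.9² − 5.16²) = 90.31 in^2
Net thrust = P_cap·A_cap − P_rod·A_ann = 2.162e5 lbf − 63310 lbf

F ≈ 1.53e5 lbf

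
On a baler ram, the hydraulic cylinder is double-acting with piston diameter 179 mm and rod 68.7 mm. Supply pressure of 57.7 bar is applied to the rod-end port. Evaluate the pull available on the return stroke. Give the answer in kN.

Rod-side annular area A_ann = π/4 × (179² − 68.7²) = 21460 mm^2
On retraction the pressure acts on the annular area (bore minus rod).
F = P × A_ann

F ≈ 124 kN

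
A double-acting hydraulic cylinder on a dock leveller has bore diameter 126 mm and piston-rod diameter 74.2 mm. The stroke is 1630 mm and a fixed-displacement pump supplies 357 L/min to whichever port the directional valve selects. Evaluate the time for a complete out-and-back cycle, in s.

t ≈ 5.65 s

Cap-side area A_cap = π/4 × (126 mm)² = 12470 mm^2
Rod-side annular area A_ann = π/4 × (126² − 74.2²) = 8145 mm^2
t_ext = A_cap·L/Q = 3.416 s
t_ret = A_ann·L/Q = 2.231 s
t_cycle = t_ext + t_ret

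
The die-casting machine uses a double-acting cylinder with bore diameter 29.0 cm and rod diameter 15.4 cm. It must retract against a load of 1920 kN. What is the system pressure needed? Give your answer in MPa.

Rod-side annular area A_ann = π/4 × (29.0² − 15.4²) = 474.3 cm^2
Retraction: pressure acts on the annular area.
P = F / A = 1920 kN / A

P ≈ 40.5 MPa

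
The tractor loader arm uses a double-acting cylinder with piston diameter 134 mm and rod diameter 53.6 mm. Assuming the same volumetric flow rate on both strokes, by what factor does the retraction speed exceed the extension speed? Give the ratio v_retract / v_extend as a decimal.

Cap-side area A_cap = π/4 × (134 mm)² = 14100 mm^2
Rod-side annular area A_ann = π/4 × (134² − 53.6²) = 11850 mm^2
For equal Q, v ∝ 1/A, so v_ret/v_ext = A_cap/A_ann.

v_ret/v_ext ≈ 1.19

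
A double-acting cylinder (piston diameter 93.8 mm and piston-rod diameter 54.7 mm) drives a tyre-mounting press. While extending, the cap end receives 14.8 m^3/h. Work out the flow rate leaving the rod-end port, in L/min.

Cap-side area A_cap = π/4 × (93.8 mm)² = 6910 mm^2
Rod-side annular area A_ann = π/4 × (93.8² − 54.7²) = 4560 mm^2
Piston speed v = Q_in/A_cap; rod-end outflow Q_out = v × A_ann = Q_in × A_ann/A_cap.

Q_out ≈ 163 L/min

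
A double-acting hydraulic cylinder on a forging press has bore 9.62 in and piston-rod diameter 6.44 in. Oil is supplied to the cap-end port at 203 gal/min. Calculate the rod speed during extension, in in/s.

v ≈ 10.8 in/s

Cap-side area A_cap = π/4 × (9.62 in)² = 72.68 in^2
v = Q / A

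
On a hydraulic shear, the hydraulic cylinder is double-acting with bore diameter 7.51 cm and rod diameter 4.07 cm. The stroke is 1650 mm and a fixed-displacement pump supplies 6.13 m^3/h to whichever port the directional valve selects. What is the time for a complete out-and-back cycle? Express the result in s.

t ≈ 7.32 s

Cap-side area A_cap = π/4 × (7.51 cm)² = 44.30 cm^2
Rod-side annular area A_ann = π/4 × (7.51² − 4.07²) = 31.29 cm^2
t_ext = A_cap·L/Q = 4.292 s
t_ret = A_ann·L/Q = 3.032 s
t_cycle = t_ext + t_ret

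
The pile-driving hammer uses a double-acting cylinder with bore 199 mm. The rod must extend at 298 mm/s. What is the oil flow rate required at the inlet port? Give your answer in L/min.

Cap-side area A_cap = π/4 × (199 mm)² = 31100 mm^2
Q = A × v

Q ≈ 556 L/min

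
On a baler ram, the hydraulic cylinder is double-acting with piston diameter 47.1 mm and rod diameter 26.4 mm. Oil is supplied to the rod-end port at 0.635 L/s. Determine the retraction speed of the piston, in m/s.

v ≈ 0.531 m/s

Rod-side annular area A_ann = π/4 × (47.1² − 26.4²) = 1195 mm^2
Flow into the rod-end port fills the annular volume.
v = Q / A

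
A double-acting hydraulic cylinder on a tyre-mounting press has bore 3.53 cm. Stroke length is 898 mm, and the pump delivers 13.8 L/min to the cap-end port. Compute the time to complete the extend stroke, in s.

t ≈ 3.82 s

Cap-side area A_cap = π/4 × (3.53 cm)² = 9.787 cm^2
Swept volume V = A × L; t = V / Q = A·L / Q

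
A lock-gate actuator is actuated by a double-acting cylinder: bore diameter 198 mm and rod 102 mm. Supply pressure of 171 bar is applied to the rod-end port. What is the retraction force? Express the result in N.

Rod-side annular area A_ann = π/4 × (198² − 102²) = 22620 mm^2
On retraction the pressure acts on the annular area (bore minus rod).
F = P × A_ann

F ≈ 3.87e5 N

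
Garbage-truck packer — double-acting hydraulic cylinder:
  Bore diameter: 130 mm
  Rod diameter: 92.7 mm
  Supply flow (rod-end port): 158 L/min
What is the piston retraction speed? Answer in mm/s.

v ≈ 404 mm/s

Rod-side annular area A_ann = π/4 × (130² − 92.7²) = 6524 mm^2
Flow into the rod-end port fills the annular volume.
v = Q / A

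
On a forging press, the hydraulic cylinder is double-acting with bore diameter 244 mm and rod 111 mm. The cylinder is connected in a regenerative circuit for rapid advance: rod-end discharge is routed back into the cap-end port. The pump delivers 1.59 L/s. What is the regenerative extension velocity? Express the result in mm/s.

In regeneration the rod-end outflow joins the pump flow into the cap end, so the net volume the pump must supply per unit advance equals the rod cross-section area.
Rod cross-section A_rod = π/4 × (111 mm)² = 9677 mm^2
v = Q_pump / A_rod

v ≈ 164 mm/s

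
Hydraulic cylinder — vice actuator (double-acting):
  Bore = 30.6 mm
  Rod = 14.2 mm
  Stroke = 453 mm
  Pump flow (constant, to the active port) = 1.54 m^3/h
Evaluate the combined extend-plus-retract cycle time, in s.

Cap-side area A_cap = π/4 × (30.6 mm)² = 735.4 mm^2
Rod-side annular area A_ann = π/4 × (30.6² − 14.2²) = 577.0 mm^2
t_ext = A_cap·L/Q = 0.7788 s
t_ret = A_ann·L/Q = 0.6111 s
t_cycle = t_ext + t_ret

t ≈ 1.39 s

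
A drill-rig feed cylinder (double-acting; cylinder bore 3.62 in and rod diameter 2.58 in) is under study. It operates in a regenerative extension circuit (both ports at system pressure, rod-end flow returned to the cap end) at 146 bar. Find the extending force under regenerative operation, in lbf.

F ≈ 11100 lbf

With equal pressure on both faces, forces on the annular region cancel; the net push is pressure × rod cross-section.
Rod cross-section A_rod = π/4 × (2.58 in)² = 5.228 in^2
F = P × A_rod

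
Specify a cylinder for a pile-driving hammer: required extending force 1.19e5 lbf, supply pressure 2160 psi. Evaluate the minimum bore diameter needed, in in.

D ≈ 8.38 in

Extension force acts on the full piston face: F = P × (π/4)D².
D = √(4F / (πP)) = √(4 × 1.19e5 lbf / (π × 2160 psi))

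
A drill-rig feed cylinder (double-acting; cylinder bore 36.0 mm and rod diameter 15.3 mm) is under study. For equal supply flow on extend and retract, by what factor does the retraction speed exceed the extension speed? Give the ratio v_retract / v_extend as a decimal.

Cap-side area A_cap = π/4 × (36.0 mm)² = 1018 mm^2
Rod-side annular area A_ann = π/4 × (36.0² − 15.3²) = 834.0 mm^2
For equal Q, v ∝ 1/A, so v_ret/v_ext = A_cap/A_ann.

v_ret/v_ext ≈ 1.22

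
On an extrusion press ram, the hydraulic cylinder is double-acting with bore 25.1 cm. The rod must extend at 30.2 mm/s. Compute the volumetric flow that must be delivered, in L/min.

Cap-side area A_cap = π/4 × (25.1 cm)² = 494.8 cm^2
Q = A × v

Q ≈ 89.7 L/min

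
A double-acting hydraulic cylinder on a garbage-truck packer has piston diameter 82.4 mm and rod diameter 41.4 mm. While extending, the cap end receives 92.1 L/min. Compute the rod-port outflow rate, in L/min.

Q_out ≈ 68.9 L/min

Cap-side area A_cap = π/4 × (82.4 mm)² = 5333 mm^2
Rod-side annular area A_ann = π/4 × (82.4² − 41.4²) = 3987 mm^2
Piston speed v = Q_in/A_cap; rod-end outflow Q_out = v × A_ann = Q_in × A_ann/A_cap.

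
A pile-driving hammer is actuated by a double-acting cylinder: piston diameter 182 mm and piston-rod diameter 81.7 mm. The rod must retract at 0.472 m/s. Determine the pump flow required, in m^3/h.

Q ≈ 35.3 m^3/h

Rod-side annular area A_ann = π/4 × (182² − 81.7²) = 20770 mm^2
Q = A × v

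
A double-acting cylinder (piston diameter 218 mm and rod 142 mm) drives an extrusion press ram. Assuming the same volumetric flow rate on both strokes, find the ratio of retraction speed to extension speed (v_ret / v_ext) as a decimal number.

Cap-side area A_cap = π/4 × (218 mm)² = 37330 mm^2
Rod-side annular area A_ann = π/4 × (218² − 142²) = 21490 mm^2
For equal Q, v ∝ 1/A, so v_ret/v_ext = A_cap/A_ann.

v_ret/v_ext ≈ 1.74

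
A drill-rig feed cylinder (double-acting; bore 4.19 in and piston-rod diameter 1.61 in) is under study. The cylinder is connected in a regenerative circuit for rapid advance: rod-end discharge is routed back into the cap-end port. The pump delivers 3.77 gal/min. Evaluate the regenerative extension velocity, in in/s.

v ≈ 7.13 in/s

In regeneration the rod-end outflow joins the pump flow into the cap end, so the net volume the pump must supply per unit advance equals the rod cross-section area.
Rod cross-section A_rod = π/4 × (1.61 in)² = 2.036 in^2
v = Q_pump / A_rod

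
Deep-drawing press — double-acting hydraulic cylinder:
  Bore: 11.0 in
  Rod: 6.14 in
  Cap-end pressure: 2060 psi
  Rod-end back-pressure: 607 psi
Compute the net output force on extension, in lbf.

F ≈ 1.56e5 lbf

Cap-side area A_cap = π/4 × (11.0 in)² = 95.03 in^2
Rod-side annular area A_ann = π/4 × (11.0² − 6.14²) = 65.42 in^2
Net thrust = P_cap·A_cap − P_rod·A_ann = 1.958e5 lbf − 39710 lbf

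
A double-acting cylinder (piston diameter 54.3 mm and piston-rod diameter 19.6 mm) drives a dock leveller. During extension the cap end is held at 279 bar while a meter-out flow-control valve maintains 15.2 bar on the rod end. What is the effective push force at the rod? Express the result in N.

Cap-side area A_cap = π/4 × (54.3 mm)² = 2316 mm^2
Rod-side annular area A_ann = π/4 × (54.3² − 19.6²) = 2014 mm^2
Net thrust = P_cap·A_cap − P_rod·A_ann = 64610 N − 3061 N

F ≈ 61500 N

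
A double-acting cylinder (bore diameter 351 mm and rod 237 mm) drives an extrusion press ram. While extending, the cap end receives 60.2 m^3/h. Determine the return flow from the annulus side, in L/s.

Cap-side area A_cap = π/4 × (351 mm)² = 96760 mm^2
Rod-side annular area A_ann = π/4 × (351² − 237²) = 52650 mm^2
Piston speed v = Q_in/A_cap; rod-end outflow Q_out = v × A_ann = Q_in × A_ann/A_cap.

Q_out ≈ 9.10 L/s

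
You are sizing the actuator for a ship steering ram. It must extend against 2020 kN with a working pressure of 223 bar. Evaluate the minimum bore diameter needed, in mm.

Extension force acts on the full piston face: F = P × (π/4)D².
D = √(4F / (πP)) = √(4 × 2020 kN / (π × 223 bar))

D ≈ 340 mm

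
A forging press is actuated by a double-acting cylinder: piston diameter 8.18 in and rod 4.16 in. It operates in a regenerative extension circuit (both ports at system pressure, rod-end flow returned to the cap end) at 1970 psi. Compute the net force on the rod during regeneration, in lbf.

F ≈ 26800 lbf

With equal pressure on both faces, forces on the annular region cancel; the net push is pressure × rod cross-section.
Rod cross-section A_rod = π/4 × (4.16 in)² = 13.59 in^2
F = P × A_rod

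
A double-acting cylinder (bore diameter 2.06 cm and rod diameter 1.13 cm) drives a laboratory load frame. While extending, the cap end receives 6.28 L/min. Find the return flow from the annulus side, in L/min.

Cap-side area A_cap = π/4 × (2.06 cm)² = 3.333 cm^2
Rod-side annular area A_ann = π/4 × (2.06² − 1.13²) = 2.330 cm^2
Piston speed v = Q_in/A_cap; rod-end outflow Q_out = v × A_ann = Q_in × A_ann/A_cap.

Q_out ≈ 4.39 L/min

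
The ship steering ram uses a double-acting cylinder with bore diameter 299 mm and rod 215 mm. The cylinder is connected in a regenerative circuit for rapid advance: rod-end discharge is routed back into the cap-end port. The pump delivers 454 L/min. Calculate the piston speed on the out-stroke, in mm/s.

v ≈ 208 mm/s

In regeneration the rod-end outflow joins the pump flow into the cap end, so the net volume the pump must supply per unit advance equals the rod cross-section area.
Rod cross-section A_rod = π/4 × (215 mm)² = 36310 mm^2
v = Q_pump / A_rod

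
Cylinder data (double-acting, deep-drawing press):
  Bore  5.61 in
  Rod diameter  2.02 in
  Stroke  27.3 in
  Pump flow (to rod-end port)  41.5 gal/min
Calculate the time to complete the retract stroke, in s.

Rod-side annular area A_ann = π/4 × (5.61² − 2.02²) = 21.51 in^2
Swept volume V = A × L; t = V / Q = A·L / Q

t ≈ 3.68 s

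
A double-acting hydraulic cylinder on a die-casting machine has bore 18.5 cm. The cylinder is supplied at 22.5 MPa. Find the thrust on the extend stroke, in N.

Cap-side area A_cap = π/4 × (18.5 cm)² = 268.8 cm^2
F = P × A_cap = 22.5 MPa × A_cap

F ≈ 6.05e5 N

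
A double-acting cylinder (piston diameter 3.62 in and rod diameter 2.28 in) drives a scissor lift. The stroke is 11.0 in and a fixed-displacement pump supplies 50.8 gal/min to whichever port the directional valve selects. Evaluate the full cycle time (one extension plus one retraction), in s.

t ≈ 0.928 s

Cap-side area A_cap = π/4 × (3.62 in)² = 10.29 in^2
Rod-side annular area A_ann = π/4 × (3.62² − 2.28²) = 6.209 in^2
t_ext = A_cap·L/Q = 0.5789 s
t_ret = A_ann·L/Q = 0.3492 s
t_cycle = t_ext + t_ret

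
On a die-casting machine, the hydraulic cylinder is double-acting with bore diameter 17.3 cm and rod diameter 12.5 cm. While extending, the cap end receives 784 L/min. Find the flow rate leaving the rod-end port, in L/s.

Cap-side area A_cap = π/4 × (17.3 cm)² = 235.1 cm^2
Rod-side annular area A_ann = π/4 × (17.3² − 12.5²) = 112.3 cm^2
Piston speed v = Q_in/A_cap; rod-end outflow Q_out = v × A_ann = Q_in × A_ann/A_cap.

Q_out ≈ 6.24 L/s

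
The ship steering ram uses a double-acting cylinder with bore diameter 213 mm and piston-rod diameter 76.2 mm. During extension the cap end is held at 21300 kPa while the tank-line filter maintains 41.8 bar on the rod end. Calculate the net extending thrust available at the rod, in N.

F ≈ 6.29e5 N

Cap-side area A_cap = π/4 × (213 mm)² = 35630 mm^2
Rod-side annular area A_ann = π/4 × (213² − 76.2²) = 31070 mm^2
Net thrust = P_cap·A_cap − P_rod·A_ann = 7.590e5 N − 1.299e5 N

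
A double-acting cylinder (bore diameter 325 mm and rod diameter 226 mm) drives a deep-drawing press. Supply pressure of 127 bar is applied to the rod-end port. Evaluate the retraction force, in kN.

F ≈ 544 kN

Rod-side annular area A_ann = π/4 × (325² − 226²) = 42840 mm^2
On retraction the pressure acts on the annular area (bore minus rod).
F = P × A_ann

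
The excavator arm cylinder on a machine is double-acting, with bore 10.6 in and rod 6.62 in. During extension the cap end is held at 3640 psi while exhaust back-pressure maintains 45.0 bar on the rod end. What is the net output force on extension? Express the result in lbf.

Cap-side area A_cap = π/4 × (10.6 in)² = 88.25 in^2
Rod-side annular area A_ann = π/4 × (10.6² − 6.62²) = 53.83 in^2
Net thrust = P_cap·A_cap − P_rod·A_ann = 3.212e5 lbf − 35130 lbf

F ≈ 2.86e5 lbf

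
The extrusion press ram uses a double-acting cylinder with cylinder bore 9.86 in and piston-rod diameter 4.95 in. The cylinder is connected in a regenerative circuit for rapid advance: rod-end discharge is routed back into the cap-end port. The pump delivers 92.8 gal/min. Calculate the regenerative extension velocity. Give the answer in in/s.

v ≈ 18.6 in/s

In regeneration the rod-end outflow joins the pump flow into the cap end, so the net volume the pump must supply per unit advance equals the rod cross-section area.
Rod cross-section A_rod = π/4 × (4.95 in)² = 19.24 in^2
v = Q_pump / A_rod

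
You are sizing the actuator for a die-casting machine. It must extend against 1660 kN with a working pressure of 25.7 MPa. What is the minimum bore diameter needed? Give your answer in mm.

Extension force acts on the full piston face: F = P × (π/4)D².
D = √(4F / (πP)) = √(4 × 1660 kN / (π × 25.7 MPa))

D ≈ 287 mm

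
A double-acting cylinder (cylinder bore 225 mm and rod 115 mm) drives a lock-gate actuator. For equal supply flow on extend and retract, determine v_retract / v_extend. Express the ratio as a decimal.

Cap-side area A_cap = π/4 × (225 mm)² = 39760 mm^2
Rod-side annular area A_ann = π/4 × (225² − 115²) = 29370 mm^2
For equal Q, v ∝ 1/A, so v_ret/v_ext = A_cap/A_ann.

v_ret/v_ext ≈ 1.35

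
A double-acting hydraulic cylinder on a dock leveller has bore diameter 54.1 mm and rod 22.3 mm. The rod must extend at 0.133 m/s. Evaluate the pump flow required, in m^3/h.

Cap-side area A_cap = π/4 × (54.1 mm)² = 2299 mm^2
Q = A × v

Q ≈ 1.10 m^3/h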